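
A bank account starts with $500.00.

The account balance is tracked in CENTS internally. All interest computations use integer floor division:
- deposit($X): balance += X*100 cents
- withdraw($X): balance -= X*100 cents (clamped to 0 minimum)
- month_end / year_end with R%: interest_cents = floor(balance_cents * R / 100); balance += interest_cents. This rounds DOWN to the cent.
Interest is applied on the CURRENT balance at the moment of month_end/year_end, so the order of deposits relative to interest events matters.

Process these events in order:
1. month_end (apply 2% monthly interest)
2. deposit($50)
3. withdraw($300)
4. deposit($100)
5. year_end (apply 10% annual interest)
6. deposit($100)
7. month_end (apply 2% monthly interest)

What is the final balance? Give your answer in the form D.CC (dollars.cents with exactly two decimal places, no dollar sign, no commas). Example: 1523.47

Answer: 505.92

Derivation:
After 1 (month_end (apply 2% monthly interest)): balance=$510.00 total_interest=$10.00
After 2 (deposit($50)): balance=$560.00 total_interest=$10.00
After 3 (withdraw($300)): balance=$260.00 total_interest=$10.00
After 4 (deposit($100)): balance=$360.00 total_interest=$10.00
After 5 (year_end (apply 10% annual interest)): balance=$396.00 total_interest=$46.00
After 6 (deposit($100)): balance=$496.00 total_interest=$46.00
After 7 (month_end (apply 2% monthly interest)): balance=$505.92 total_interest=$55.92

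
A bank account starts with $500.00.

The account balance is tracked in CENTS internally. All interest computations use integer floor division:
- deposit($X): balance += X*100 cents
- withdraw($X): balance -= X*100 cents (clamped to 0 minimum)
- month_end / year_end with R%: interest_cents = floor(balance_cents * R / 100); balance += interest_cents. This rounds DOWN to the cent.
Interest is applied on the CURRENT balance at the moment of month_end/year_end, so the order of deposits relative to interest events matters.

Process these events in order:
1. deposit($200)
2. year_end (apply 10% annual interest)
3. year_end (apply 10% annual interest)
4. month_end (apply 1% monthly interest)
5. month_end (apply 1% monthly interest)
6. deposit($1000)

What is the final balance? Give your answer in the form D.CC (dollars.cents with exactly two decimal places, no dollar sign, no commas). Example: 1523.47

After 1 (deposit($200)): balance=$700.00 total_interest=$0.00
After 2 (year_end (apply 10% annual interest)): balance=$770.00 total_interest=$70.00
After 3 (year_end (apply 10% annual interest)): balance=$847.00 total_interest=$147.00
After 4 (month_end (apply 1% monthly interest)): balance=$855.47 total_interest=$155.47
After 5 (month_end (apply 1% monthly interest)): balance=$864.02 total_interest=$164.02
After 6 (deposit($1000)): balance=$1864.02 total_interest=$164.02

Answer: 1864.02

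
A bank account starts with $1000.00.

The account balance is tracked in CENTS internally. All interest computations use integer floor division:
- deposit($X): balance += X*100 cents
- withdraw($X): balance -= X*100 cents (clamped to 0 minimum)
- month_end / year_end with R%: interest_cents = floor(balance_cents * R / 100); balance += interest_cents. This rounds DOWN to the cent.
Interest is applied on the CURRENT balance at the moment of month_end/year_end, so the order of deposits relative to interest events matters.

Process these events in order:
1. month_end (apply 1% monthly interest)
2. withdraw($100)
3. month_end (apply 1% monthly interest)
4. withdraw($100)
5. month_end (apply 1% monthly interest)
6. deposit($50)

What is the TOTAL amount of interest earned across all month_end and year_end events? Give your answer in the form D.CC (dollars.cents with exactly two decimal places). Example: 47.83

After 1 (month_end (apply 1% monthly interest)): balance=$1010.00 total_interest=$10.00
After 2 (withdraw($100)): balance=$910.00 total_interest=$10.00
After 3 (month_end (apply 1% monthly interest)): balance=$919.10 total_interest=$19.10
After 4 (withdraw($100)): balance=$819.10 total_interest=$19.10
After 5 (month_end (apply 1% monthly interest)): balance=$827.29 total_interest=$27.29
After 6 (deposit($50)): balance=$877.29 total_interest=$27.29

Answer: 27.29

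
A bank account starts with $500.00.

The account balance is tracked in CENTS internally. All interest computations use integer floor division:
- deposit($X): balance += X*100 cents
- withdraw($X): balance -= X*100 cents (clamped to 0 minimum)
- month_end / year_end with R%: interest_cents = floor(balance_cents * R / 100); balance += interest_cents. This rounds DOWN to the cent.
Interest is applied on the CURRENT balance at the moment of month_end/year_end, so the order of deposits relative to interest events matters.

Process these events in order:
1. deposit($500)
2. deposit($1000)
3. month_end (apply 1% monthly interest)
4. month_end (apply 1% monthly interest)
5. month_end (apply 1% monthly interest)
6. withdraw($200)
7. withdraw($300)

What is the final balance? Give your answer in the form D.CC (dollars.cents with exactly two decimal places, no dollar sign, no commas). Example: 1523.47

Answer: 1560.60

Derivation:
After 1 (deposit($500)): balance=$1000.00 total_interest=$0.00
After 2 (deposit($1000)): balance=$2000.00 total_interest=$0.00
After 3 (month_end (apply 1% monthly interest)): balance=$2020.00 total_interest=$20.00
After 4 (month_end (apply 1% monthly interest)): balance=$2040.20 total_interest=$40.20
After 5 (month_end (apply 1% monthly interest)): balance=$2060.60 total_interest=$60.60
After 6 (withdraw($200)): balance=$1860.60 total_interest=$60.60
After 7 (withdraw($300)): balance=$1560.60 total_interest=$60.60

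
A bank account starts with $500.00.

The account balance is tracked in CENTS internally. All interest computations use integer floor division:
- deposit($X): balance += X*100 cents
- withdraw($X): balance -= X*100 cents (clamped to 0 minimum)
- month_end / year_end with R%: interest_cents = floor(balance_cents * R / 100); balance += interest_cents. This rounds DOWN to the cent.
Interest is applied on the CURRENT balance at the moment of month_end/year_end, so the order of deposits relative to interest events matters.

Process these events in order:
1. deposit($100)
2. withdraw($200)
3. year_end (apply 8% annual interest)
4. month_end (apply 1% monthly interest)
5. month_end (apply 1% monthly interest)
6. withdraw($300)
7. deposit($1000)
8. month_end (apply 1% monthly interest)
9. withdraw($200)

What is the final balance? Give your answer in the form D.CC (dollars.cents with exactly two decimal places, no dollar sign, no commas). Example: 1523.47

Answer: 952.08

Derivation:
After 1 (deposit($100)): balance=$600.00 total_interest=$0.00
After 2 (withdraw($200)): balance=$400.00 total_interest=$0.00
After 3 (year_end (apply 8% annual interest)): balance=$432.00 total_interest=$32.00
After 4 (month_end (apply 1% monthly interest)): balance=$436.32 total_interest=$36.32
After 5 (month_end (apply 1% monthly interest)): balance=$440.68 total_interest=$40.68
After 6 (withdraw($300)): balance=$140.68 total_interest=$40.68
After 7 (deposit($1000)): balance=$1140.68 total_interest=$40.68
After 8 (month_end (apply 1% monthly interest)): balance=$1152.08 total_interest=$52.08
After 9 (withdraw($200)): balance=$952.08 total_interest=$52.08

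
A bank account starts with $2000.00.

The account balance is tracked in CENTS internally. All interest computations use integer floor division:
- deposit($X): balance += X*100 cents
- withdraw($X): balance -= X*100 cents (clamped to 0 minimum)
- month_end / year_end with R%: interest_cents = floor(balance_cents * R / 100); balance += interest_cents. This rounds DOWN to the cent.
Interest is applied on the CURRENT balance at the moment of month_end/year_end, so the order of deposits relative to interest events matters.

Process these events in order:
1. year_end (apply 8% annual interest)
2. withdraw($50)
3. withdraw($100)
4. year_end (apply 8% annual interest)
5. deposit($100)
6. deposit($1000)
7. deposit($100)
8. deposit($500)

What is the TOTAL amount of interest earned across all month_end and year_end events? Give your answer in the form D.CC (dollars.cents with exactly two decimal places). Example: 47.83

After 1 (year_end (apply 8% annual interest)): balance=$2160.00 total_interest=$160.00
After 2 (withdraw($50)): balance=$2110.00 total_interest=$160.00
After 3 (withdraw($100)): balance=$2010.00 total_interest=$160.00
After 4 (year_end (apply 8% annual interest)): balance=$2170.80 total_interest=$320.80
After 5 (deposit($100)): balance=$2270.80 total_interest=$320.80
After 6 (deposit($1000)): balance=$3270.80 total_interest=$320.80
After 7 (deposit($100)): balance=$3370.80 total_interest=$320.80
After 8 (deposit($500)): balance=$3870.80 total_interest=$320.80

Answer: 320.80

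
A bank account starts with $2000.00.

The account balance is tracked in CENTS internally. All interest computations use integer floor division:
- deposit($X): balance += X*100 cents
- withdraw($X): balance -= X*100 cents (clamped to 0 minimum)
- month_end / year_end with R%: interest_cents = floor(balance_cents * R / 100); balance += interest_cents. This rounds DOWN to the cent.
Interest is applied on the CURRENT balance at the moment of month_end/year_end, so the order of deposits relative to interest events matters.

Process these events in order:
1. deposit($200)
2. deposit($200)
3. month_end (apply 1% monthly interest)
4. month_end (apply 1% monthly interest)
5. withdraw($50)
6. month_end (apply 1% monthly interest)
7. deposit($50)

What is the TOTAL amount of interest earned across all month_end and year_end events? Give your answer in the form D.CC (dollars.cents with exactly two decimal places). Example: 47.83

Answer: 72.22

Derivation:
After 1 (deposit($200)): balance=$2200.00 total_interest=$0.00
After 2 (deposit($200)): balance=$2400.00 total_interest=$0.00
After 3 (month_end (apply 1% monthly interest)): balance=$2424.00 total_interest=$24.00
After 4 (month_end (apply 1% monthly interest)): balance=$2448.24 total_interest=$48.24
After 5 (withdraw($50)): balance=$2398.24 total_interest=$48.24
After 6 (month_end (apply 1% monthly interest)): balance=$2422.22 total_interest=$72.22
After 7 (deposit($50)): balance=$2472.22 total_interest=$72.22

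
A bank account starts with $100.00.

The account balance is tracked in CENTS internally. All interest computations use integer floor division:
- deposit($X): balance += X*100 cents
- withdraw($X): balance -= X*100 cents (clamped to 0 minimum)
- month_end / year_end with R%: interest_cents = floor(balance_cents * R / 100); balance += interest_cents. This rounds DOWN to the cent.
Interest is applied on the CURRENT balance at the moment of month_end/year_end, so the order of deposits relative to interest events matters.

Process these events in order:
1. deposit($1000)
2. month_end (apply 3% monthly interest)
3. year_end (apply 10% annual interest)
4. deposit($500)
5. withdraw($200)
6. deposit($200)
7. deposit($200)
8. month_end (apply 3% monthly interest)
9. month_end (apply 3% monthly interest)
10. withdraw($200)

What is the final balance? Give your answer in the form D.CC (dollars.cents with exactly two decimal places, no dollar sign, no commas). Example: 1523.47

Answer: 1864.82

Derivation:
After 1 (deposit($1000)): balance=$1100.00 total_interest=$0.00
After 2 (month_end (apply 3% monthly interest)): balance=$1133.00 total_interest=$33.00
After 3 (year_end (apply 10% annual interest)): balance=$1246.30 total_interest=$146.30
After 4 (deposit($500)): balance=$1746.30 total_interest=$146.30
After 5 (withdraw($200)): balance=$1546.30 total_interest=$146.30
After 6 (deposit($200)): balance=$1746.30 total_interest=$146.30
After 7 (deposit($200)): balance=$1946.30 total_interest=$146.30
After 8 (month_end (apply 3% monthly interest)): balance=$2004.68 total_interest=$204.68
After 9 (month_end (apply 3% monthly interest)): balance=$2064.82 total_interest=$264.82
After 10 (withdraw($200)): balance=$1864.82 total_interest=$264.82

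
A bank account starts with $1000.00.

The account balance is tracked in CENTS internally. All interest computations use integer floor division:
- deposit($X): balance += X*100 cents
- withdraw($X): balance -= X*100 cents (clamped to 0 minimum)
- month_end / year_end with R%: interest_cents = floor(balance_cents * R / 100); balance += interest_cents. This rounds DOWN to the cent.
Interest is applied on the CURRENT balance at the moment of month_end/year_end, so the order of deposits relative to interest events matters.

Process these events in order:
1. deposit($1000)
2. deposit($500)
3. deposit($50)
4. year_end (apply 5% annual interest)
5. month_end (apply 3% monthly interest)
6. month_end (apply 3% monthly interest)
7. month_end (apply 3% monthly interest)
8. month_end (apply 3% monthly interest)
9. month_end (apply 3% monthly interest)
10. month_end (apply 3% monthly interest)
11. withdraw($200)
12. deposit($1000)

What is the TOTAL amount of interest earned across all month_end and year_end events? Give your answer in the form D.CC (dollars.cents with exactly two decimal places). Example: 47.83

After 1 (deposit($1000)): balance=$2000.00 total_interest=$0.00
After 2 (deposit($500)): balance=$2500.00 total_interest=$0.00
After 3 (deposit($50)): balance=$2550.00 total_interest=$0.00
After 4 (year_end (apply 5% annual interest)): balance=$2677.50 total_interest=$127.50
After 5 (month_end (apply 3% monthly interest)): balance=$2757.82 total_interest=$207.82
After 6 (month_end (apply 3% monthly interest)): balance=$2840.55 total_interest=$290.55
After 7 (month_end (apply 3% monthly interest)): balance=$2925.76 total_interest=$375.76
After 8 (month_end (apply 3% monthly interest)): balance=$3013.53 total_interest=$463.53
After 9 (month_end (apply 3% monthly interest)): balance=$3103.93 total_interest=$553.93
After 10 (month_end (apply 3% monthly interest)): balance=$3197.04 total_interest=$647.04
After 11 (withdraw($200)): balance=$2997.04 total_interest=$647.04
After 12 (deposit($1000)): balance=$3997.04 total_interest=$647.04

Answer: 647.04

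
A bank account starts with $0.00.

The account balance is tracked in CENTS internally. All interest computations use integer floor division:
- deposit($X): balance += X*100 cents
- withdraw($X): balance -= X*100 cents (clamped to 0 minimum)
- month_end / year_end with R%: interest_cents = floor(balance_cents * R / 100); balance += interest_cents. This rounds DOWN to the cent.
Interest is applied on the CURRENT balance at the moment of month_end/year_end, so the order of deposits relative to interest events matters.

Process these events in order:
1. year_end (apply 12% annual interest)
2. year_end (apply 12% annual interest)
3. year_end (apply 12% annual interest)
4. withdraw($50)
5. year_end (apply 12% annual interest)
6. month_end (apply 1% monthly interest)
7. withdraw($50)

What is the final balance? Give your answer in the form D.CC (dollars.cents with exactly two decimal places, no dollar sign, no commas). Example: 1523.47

Answer: 0.00

Derivation:
After 1 (year_end (apply 12% annual interest)): balance=$0.00 total_interest=$0.00
After 2 (year_end (apply 12% annual interest)): balance=$0.00 total_interest=$0.00
After 3 (year_end (apply 12% annual interest)): balance=$0.00 total_interest=$0.00
After 4 (withdraw($50)): balance=$0.00 total_interest=$0.00
After 5 (year_end (apply 12% annual interest)): balance=$0.00 total_interest=$0.00
After 6 (month_end (apply 1% monthly interest)): balance=$0.00 total_interest=$0.00
After 7 (withdraw($50)): balance=$0.00 total_interest=$0.00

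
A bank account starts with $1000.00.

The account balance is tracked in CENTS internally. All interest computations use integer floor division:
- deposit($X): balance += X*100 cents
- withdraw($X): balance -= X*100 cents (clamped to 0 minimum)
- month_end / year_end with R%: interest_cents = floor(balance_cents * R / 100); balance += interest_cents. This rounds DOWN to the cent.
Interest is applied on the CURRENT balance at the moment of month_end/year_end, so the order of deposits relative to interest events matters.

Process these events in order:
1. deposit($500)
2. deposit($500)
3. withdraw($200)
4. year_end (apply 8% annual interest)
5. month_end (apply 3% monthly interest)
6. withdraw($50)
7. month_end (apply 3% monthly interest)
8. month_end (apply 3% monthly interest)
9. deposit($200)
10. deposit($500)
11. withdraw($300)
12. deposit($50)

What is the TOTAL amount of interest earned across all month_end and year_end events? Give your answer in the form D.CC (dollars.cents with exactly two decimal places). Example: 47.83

Answer: 321.20

Derivation:
After 1 (deposit($500)): balance=$1500.00 total_interest=$0.00
After 2 (deposit($500)): balance=$2000.00 total_interest=$0.00
After 3 (withdraw($200)): balance=$1800.00 total_interest=$0.00
After 4 (year_end (apply 8% annual interest)): balance=$1944.00 total_interest=$144.00
After 5 (month_end (apply 3% monthly interest)): balance=$2002.32 total_interest=$202.32
After 6 (withdraw($50)): balance=$1952.32 total_interest=$202.32
After 7 (month_end (apply 3% monthly interest)): balance=$2010.88 total_interest=$260.88
After 8 (month_end (apply 3% monthly interest)): balance=$2071.20 total_interest=$321.20
After 9 (deposit($200)): balance=$2271.20 total_interest=$321.20
After 10 (deposit($500)): balance=$2771.20 total_interest=$321.20
After 11 (withdraw($300)): balance=$2471.20 total_interest=$321.20
After 12 (deposit($50)): balance=$2521.20 total_interest=$321.20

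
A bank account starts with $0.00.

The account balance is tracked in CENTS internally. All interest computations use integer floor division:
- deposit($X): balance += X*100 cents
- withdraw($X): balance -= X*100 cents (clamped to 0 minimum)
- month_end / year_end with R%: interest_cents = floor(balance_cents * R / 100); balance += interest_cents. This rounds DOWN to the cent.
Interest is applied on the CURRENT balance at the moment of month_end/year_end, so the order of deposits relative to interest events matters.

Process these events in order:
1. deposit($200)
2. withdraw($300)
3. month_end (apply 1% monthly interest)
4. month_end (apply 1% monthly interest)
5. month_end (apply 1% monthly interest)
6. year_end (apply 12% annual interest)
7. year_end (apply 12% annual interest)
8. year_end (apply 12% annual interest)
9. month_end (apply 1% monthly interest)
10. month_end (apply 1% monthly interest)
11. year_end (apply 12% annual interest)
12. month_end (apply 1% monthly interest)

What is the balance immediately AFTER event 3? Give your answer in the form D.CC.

After 1 (deposit($200)): balance=$200.00 total_interest=$0.00
After 2 (withdraw($300)): balance=$0.00 total_interest=$0.00
After 3 (month_end (apply 1% monthly interest)): balance=$0.00 total_interest=$0.00

Answer: 0.00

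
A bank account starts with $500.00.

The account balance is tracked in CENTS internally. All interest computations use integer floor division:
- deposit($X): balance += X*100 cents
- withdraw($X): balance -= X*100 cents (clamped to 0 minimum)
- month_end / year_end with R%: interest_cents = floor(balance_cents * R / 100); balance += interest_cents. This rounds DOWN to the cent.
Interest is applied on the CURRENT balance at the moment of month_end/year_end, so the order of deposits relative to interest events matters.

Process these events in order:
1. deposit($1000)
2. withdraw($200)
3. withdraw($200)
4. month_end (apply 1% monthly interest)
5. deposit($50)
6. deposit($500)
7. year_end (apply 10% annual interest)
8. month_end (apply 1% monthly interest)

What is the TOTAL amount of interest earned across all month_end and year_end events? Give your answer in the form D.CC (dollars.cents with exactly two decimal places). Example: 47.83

After 1 (deposit($1000)): balance=$1500.00 total_interest=$0.00
After 2 (withdraw($200)): balance=$1300.00 total_interest=$0.00
After 3 (withdraw($200)): balance=$1100.00 total_interest=$0.00
After 4 (month_end (apply 1% monthly interest)): balance=$1111.00 total_interest=$11.00
After 5 (deposit($50)): balance=$1161.00 total_interest=$11.00
After 6 (deposit($500)): balance=$1661.00 total_interest=$11.00
After 7 (year_end (apply 10% annual interest)): balance=$1827.10 total_interest=$177.10
After 8 (month_end (apply 1% monthly interest)): balance=$1845.37 total_interest=$195.37

Answer: 195.37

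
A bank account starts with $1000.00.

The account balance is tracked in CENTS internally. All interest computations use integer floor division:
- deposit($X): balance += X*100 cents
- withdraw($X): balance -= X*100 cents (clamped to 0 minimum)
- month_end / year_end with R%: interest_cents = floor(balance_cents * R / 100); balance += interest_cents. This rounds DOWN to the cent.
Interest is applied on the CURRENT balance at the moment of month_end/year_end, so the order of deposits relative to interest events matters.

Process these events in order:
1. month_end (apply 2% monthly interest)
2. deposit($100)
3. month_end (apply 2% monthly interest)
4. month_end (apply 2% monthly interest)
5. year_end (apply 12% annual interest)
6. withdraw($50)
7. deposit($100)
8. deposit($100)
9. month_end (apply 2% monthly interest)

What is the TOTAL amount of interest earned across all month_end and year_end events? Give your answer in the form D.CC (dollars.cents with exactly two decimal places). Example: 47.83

After 1 (month_end (apply 2% monthly interest)): balance=$1020.00 total_interest=$20.00
After 2 (deposit($100)): balance=$1120.00 total_interest=$20.00
After 3 (month_end (apply 2% monthly interest)): balance=$1142.40 total_interest=$42.40
After 4 (month_end (apply 2% monthly interest)): balance=$1165.24 total_interest=$65.24
After 5 (year_end (apply 12% annual interest)): balance=$1305.06 total_interest=$205.06
After 6 (withdraw($50)): balance=$1255.06 total_interest=$205.06
After 7 (deposit($100)): balance=$1355.06 total_interest=$205.06
After 8 (deposit($100)): balance=$1455.06 total_interest=$205.06
After 9 (month_end (apply 2% monthly interest)): balance=$1484.16 total_interest=$234.16

Answer: 234.16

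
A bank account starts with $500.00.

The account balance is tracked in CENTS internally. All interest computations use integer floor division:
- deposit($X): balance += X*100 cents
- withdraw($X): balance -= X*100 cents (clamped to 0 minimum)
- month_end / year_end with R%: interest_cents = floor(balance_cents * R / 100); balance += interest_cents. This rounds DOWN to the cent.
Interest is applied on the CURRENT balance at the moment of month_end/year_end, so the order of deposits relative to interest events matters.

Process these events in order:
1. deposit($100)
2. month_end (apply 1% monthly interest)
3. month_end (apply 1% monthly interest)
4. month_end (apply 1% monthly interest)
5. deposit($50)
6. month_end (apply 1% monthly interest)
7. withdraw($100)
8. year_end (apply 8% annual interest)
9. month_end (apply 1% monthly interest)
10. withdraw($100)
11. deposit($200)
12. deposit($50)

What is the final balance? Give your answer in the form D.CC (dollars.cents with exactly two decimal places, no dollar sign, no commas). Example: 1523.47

After 1 (deposit($100)): balance=$600.00 total_interest=$0.00
After 2 (month_end (apply 1% monthly interest)): balance=$606.00 total_interest=$6.00
After 3 (month_end (apply 1% monthly interest)): balance=$612.06 total_interest=$12.06
After 4 (month_end (apply 1% monthly interest)): balance=$618.18 total_interest=$18.18
After 5 (deposit($50)): balance=$668.18 total_interest=$18.18
After 6 (month_end (apply 1% monthly interest)): balance=$674.86 total_interest=$24.86
After 7 (withdraw($100)): balance=$574.86 total_interest=$24.86
After 8 (year_end (apply 8% annual interest)): balance=$620.84 total_interest=$70.84
After 9 (month_end (apply 1% monthly interest)): balance=$627.04 total_interest=$77.04
After 10 (withdraw($100)): balance=$527.04 total_interest=$77.04
After 11 (deposit($200)): balance=$727.04 total_interest=$77.04
After 12 (deposit($50)): balance=$777.04 total_interest=$77.04

Answer: 777.04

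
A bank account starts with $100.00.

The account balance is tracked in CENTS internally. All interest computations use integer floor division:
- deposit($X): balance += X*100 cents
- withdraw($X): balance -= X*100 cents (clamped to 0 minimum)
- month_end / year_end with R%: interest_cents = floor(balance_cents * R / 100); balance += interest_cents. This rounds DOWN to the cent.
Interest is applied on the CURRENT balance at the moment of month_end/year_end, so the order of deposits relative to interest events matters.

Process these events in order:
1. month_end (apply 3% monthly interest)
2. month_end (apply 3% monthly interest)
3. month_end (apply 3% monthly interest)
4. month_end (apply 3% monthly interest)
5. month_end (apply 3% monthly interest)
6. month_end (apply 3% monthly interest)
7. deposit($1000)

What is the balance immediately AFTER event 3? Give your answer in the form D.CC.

After 1 (month_end (apply 3% monthly interest)): balance=$103.00 total_interest=$3.00
After 2 (month_end (apply 3% monthly interest)): balance=$106.09 total_interest=$6.09
After 3 (month_end (apply 3% monthly interest)): balance=$109.27 total_interest=$9.27

Answer: 109.27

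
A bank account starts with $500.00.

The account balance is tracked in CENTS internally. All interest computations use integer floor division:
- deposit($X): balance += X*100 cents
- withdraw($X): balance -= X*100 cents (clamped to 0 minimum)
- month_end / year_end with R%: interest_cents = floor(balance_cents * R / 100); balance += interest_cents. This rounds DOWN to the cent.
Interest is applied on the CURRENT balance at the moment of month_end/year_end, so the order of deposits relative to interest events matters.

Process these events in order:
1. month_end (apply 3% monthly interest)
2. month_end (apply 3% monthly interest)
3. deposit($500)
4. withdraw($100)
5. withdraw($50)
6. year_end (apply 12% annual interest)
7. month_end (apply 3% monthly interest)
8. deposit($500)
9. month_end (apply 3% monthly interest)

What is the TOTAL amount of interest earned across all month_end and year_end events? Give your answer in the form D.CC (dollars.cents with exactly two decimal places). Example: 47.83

Answer: 211.15

Derivation:
After 1 (month_end (apply 3% monthly interest)): balance=$515.00 total_interest=$15.00
After 2 (month_end (apply 3% monthly interest)): balance=$530.45 total_interest=$30.45
After 3 (deposit($500)): balance=$1030.45 total_interest=$30.45
After 4 (withdraw($100)): balance=$930.45 total_interest=$30.45
After 5 (withdraw($50)): balance=$880.45 total_interest=$30.45
After 6 (year_end (apply 12% annual interest)): balance=$986.10 total_interest=$136.10
After 7 (month_end (apply 3% monthly interest)): balance=$1015.68 total_interest=$165.68
After 8 (deposit($500)): balance=$1515.68 total_interest=$165.68
After 9 (month_end (apply 3% monthly interest)): balance=$1561.15 total_interest=$211.15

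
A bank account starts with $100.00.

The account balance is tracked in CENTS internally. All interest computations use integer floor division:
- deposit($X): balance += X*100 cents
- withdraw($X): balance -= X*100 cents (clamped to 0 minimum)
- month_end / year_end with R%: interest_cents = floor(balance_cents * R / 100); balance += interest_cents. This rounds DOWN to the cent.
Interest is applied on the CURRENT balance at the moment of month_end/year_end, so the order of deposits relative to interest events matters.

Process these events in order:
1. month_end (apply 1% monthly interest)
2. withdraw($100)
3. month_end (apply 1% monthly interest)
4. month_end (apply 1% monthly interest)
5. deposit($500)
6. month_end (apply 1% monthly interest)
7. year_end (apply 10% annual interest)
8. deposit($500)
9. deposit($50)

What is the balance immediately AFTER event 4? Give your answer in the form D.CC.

Answer: 1.02

Derivation:
After 1 (month_end (apply 1% monthly interest)): balance=$101.00 total_interest=$1.00
After 2 (withdraw($100)): balance=$1.00 total_interest=$1.00
After 3 (month_end (apply 1% monthly interest)): balance=$1.01 total_interest=$1.01
After 4 (month_end (apply 1% monthly interest)): balance=$1.02 total_interest=$1.02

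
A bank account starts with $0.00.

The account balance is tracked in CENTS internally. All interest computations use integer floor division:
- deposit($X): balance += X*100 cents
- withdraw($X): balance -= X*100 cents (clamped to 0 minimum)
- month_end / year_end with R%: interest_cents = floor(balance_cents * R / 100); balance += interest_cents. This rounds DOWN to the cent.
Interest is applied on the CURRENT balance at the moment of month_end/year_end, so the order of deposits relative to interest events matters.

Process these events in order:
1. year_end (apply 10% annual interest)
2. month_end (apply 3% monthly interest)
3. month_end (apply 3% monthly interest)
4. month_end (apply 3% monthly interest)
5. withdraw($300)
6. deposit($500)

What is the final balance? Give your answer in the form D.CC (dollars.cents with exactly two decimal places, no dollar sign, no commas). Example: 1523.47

After 1 (year_end (apply 10% annual interest)): balance=$0.00 total_interest=$0.00
After 2 (month_end (apply 3% monthly interest)): balance=$0.00 total_interest=$0.00
After 3 (month_end (apply 3% monthly interest)): balance=$0.00 total_interest=$0.00
After 4 (month_end (apply 3% monthly interest)): balance=$0.00 total_interest=$0.00
After 5 (withdraw($300)): balance=$0.00 total_interest=$0.00
After 6 (deposit($500)): balance=$500.00 total_interest=$0.00

Answer: 500.00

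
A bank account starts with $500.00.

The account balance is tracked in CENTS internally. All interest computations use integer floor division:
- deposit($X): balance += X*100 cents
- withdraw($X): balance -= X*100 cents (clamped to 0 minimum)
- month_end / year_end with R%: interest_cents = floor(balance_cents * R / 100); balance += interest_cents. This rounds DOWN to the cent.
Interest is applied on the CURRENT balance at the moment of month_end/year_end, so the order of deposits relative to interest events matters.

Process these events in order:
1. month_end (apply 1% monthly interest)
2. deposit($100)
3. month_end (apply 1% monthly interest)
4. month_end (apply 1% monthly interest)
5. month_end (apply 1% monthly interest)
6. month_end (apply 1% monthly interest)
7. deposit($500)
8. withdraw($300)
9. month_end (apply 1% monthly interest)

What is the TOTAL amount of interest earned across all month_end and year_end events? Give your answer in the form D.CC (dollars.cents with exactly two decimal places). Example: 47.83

Answer: 37.85

Derivation:
After 1 (month_end (apply 1% monthly interest)): balance=$505.00 total_interest=$5.00
After 2 (deposit($100)): balance=$605.00 total_interest=$5.00
After 3 (month_end (apply 1% monthly interest)): balance=$611.05 total_interest=$11.05
After 4 (month_end (apply 1% monthly interest)): balance=$617.16 total_interest=$17.16
After 5 (month_end (apply 1% monthly interest)): balance=$623.33 total_interest=$23.33
After 6 (month_end (apply 1% monthly interest)): balance=$629.56 total_interest=$29.56
After 7 (deposit($500)): balance=$1129.56 total_interest=$29.56
After 8 (withdraw($300)): balance=$829.56 total_interest=$29.56
After 9 (month_end (apply 1% monthly interest)): balance=$837.85 total_interest=$37.85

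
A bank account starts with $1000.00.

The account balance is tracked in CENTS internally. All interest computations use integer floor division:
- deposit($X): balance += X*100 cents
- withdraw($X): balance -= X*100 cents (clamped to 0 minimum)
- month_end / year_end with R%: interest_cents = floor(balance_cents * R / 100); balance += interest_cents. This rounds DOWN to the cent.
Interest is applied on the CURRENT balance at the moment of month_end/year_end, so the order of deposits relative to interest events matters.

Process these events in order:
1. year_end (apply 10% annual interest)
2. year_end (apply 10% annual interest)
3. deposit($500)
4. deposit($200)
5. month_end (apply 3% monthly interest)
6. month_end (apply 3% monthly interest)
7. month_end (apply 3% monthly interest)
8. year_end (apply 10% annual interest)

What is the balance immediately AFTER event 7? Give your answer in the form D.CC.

After 1 (year_end (apply 10% annual interest)): balance=$1100.00 total_interest=$100.00
After 2 (year_end (apply 10% annual interest)): balance=$1210.00 total_interest=$210.00
After 3 (deposit($500)): balance=$1710.00 total_interest=$210.00
After 4 (deposit($200)): balance=$1910.00 total_interest=$210.00
After 5 (month_end (apply 3% monthly interest)): balance=$1967.30 total_interest=$267.30
After 6 (month_end (apply 3% monthly interest)): balance=$2026.31 total_interest=$326.31
After 7 (month_end (apply 3% monthly interest)): balance=$2087.09 total_interest=$387.09

Answer: 2087.09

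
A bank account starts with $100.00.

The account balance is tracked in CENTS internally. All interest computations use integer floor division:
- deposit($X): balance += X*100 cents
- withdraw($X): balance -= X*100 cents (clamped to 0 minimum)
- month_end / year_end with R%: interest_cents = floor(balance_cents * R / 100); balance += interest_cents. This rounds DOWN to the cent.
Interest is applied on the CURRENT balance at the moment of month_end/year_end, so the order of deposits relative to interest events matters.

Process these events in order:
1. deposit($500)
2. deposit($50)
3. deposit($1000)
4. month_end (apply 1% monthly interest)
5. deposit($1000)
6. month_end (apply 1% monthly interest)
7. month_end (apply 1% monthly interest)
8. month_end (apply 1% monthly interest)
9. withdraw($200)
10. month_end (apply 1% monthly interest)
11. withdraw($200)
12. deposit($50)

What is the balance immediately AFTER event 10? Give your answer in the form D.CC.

After 1 (deposit($500)): balance=$600.00 total_interest=$0.00
After 2 (deposit($50)): balance=$650.00 total_interest=$0.00
After 3 (deposit($1000)): balance=$1650.00 total_interest=$0.00
After 4 (month_end (apply 1% monthly interest)): balance=$1666.50 total_interest=$16.50
After 5 (deposit($1000)): balance=$2666.50 total_interest=$16.50
After 6 (month_end (apply 1% monthly interest)): balance=$2693.16 total_interest=$43.16
After 7 (month_end (apply 1% monthly interest)): balance=$2720.09 total_interest=$70.09
After 8 (month_end (apply 1% monthly interest)): balance=$2747.29 total_interest=$97.29
After 9 (withdraw($200)): balance=$2547.29 total_interest=$97.29
After 10 (month_end (apply 1% monthly interest)): balance=$2572.76 total_interest=$122.76

Answer: 2572.76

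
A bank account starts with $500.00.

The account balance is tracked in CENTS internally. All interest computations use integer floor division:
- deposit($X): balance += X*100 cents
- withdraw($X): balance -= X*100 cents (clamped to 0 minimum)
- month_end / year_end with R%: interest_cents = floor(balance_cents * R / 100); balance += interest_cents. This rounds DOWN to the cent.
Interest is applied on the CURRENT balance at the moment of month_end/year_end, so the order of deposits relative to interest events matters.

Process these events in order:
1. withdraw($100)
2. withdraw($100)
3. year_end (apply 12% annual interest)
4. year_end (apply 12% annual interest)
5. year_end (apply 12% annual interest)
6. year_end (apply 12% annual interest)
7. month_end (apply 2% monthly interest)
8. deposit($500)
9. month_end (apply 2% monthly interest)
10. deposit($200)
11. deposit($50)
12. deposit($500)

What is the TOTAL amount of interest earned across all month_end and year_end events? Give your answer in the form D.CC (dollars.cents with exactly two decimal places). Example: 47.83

Answer: 201.10

Derivation:
After 1 (withdraw($100)): balance=$400.00 total_interest=$0.00
After 2 (withdraw($100)): balance=$300.00 total_interest=$0.00
After 3 (year_end (apply 12% annual interest)): balance=$336.00 total_interest=$36.00
After 4 (year_end (apply 12% annual interest)): balance=$376.32 total_interest=$76.32
After 5 (year_end (apply 12% annual interest)): balance=$421.47 total_interest=$121.47
After 6 (year_end (apply 12% annual interest)): balance=$472.04 total_interest=$172.04
After 7 (month_end (apply 2% monthly interest)): balance=$481.48 total_interest=$181.48
After 8 (deposit($500)): balance=$981.48 total_interest=$181.48
After 9 (month_end (apply 2% monthly interest)): balance=$1001.10 total_interest=$201.10
After 10 (deposit($200)): balance=$1201.10 total_interest=$201.10
After 11 (deposit($50)): balance=$1251.10 total_interest=$201.10
After 12 (deposit($500)): balance=$1751.10 total_interest=$201.10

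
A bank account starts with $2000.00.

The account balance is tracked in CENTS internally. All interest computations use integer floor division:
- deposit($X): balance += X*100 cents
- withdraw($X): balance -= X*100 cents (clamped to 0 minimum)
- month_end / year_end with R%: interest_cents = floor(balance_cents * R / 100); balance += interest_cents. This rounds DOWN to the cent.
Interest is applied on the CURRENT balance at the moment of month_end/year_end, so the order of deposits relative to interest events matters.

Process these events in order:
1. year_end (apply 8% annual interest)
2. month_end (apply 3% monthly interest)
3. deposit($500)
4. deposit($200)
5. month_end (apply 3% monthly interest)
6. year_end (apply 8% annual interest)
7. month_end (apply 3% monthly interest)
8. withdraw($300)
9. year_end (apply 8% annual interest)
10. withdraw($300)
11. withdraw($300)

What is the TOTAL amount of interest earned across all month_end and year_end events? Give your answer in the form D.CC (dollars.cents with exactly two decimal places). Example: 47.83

After 1 (year_end (apply 8% annual interest)): balance=$2160.00 total_interest=$160.00
After 2 (month_end (apply 3% monthly interest)): balance=$2224.80 total_interest=$224.80
After 3 (deposit($500)): balance=$2724.80 total_interest=$224.80
After 4 (deposit($200)): balance=$2924.80 total_interest=$224.80
After 5 (month_end (apply 3% monthly interest)): balance=$3012.54 total_interest=$312.54
After 6 (year_end (apply 8% annual interest)): balance=$3253.54 total_interest=$553.54
After 7 (month_end (apply 3% monthly interest)): balance=$3351.14 total_interest=$651.14
After 8 (withdraw($300)): balance=$3051.14 total_interest=$651.14
After 9 (year_end (apply 8% annual interest)): balance=$3295.23 total_interest=$895.23
After 10 (withdraw($300)): balance=$2995.23 total_interest=$895.23
After 11 (withdraw($300)): balance=$2695.23 total_interest=$895.23

Answer: 895.23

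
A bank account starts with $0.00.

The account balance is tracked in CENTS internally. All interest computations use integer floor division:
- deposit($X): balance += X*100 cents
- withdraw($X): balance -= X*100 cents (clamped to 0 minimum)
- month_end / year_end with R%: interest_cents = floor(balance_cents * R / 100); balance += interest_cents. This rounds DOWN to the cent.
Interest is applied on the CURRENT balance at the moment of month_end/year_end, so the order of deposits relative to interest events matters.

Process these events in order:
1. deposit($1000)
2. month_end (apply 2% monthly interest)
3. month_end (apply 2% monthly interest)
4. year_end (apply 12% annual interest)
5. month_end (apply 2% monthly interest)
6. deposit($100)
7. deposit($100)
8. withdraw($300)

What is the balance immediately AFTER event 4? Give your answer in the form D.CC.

Answer: 1165.24

Derivation:
After 1 (deposit($1000)): balance=$1000.00 total_interest=$0.00
After 2 (month_end (apply 2% monthly interest)): balance=$1020.00 total_interest=$20.00
After 3 (month_end (apply 2% monthly interest)): balance=$1040.40 total_interest=$40.40
After 4 (year_end (apply 12% annual interest)): balance=$1165.24 total_interest=$165.24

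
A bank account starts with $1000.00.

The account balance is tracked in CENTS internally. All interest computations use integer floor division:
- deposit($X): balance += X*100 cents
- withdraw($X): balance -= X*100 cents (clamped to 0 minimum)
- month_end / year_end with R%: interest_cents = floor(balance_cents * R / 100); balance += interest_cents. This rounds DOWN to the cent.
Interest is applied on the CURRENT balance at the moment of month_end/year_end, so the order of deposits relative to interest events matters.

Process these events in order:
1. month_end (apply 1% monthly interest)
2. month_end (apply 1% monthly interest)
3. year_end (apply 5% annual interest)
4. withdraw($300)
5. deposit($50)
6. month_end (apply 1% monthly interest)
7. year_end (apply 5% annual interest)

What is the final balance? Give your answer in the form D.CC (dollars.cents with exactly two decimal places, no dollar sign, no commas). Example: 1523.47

After 1 (month_end (apply 1% monthly interest)): balance=$1010.00 total_interest=$10.00
After 2 (month_end (apply 1% monthly interest)): balance=$1020.10 total_interest=$20.10
After 3 (year_end (apply 5% annual interest)): balance=$1071.10 total_interest=$71.10
After 4 (withdraw($300)): balance=$771.10 total_interest=$71.10
After 5 (deposit($50)): balance=$821.10 total_interest=$71.10
After 6 (month_end (apply 1% monthly interest)): balance=$829.31 total_interest=$79.31
After 7 (year_end (apply 5% annual interest)): balance=$870.77 total_interest=$120.77

Answer: 870.77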